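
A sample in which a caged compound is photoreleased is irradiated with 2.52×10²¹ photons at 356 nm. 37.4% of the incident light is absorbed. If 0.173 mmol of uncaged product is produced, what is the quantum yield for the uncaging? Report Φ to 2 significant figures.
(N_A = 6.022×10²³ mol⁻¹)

Φ = 0.11

Product: 0.173 mmol = 1.73×10⁻⁴ mol.
Moles of photons: 2.52×10²¹ / 6.022×10²³ = 0.004185 mol.
Photons absorbed: 0.374 × 0.004185 = 0.001565 mol.
Φ = 1.73×10⁻⁴ mol / 0.001565 mol photons = 0.11.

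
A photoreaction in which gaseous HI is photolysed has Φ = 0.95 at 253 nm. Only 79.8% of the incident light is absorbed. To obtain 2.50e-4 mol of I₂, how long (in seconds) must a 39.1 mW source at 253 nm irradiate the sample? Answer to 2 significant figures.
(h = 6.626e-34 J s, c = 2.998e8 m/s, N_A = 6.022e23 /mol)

Photons that must be absorbed: 2.50e-4 / 0.95 = 2.632e-4 mol.
Incident photons needed: 2.632e-4 / 0.798 = 3.298e-4 mol.
Photon energy: hc/λ = 7.852e-19 J; per mole, 4.728e5 J mol⁻¹.
Energy required: 3.298e-4 × 4.728e5 = 155.9 J.
Time: 155.9 J / 0.0391 W = 4000 s.

t ≈ 4000 s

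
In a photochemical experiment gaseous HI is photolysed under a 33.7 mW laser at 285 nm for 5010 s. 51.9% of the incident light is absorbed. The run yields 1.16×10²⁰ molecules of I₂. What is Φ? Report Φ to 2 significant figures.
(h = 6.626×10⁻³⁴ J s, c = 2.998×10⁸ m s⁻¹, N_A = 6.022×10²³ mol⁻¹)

Product: 1.16×10²⁰ / 6.022×10²³ = 1.926×10⁻⁴ mol.
Photon energy at 285 nm: hc/λ = (6.626×10⁻³⁴)(2.998×10⁸)/(285×10⁻⁹) = 6.970×10⁻¹⁹ J.
Energy delivered: (33.7 mW)(5010 s) = 168.8 J.
Photons incident: 168.8 / 6.970×10⁻¹⁹ = 2.422×10²⁰, i.e. 2.422×10²⁰/6.022×10²³ = 4.022×10⁻⁴ mol.
Photons absorbed: 0.519 × 4.022×10⁻⁴ = 2.087×10⁻⁴ mol.
Φ = 1.926×10⁻⁴ mol / 2.087×10⁻⁴ mol photons = 0.92.

Φ = 0.92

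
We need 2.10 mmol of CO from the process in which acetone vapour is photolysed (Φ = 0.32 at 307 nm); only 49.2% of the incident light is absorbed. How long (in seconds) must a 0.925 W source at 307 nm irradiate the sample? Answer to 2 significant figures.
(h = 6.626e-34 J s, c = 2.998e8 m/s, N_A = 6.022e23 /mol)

Product: 2.10 mmol = 0.00210 mol.
Photons that must be absorbed: 0.00210 / 0.32 = 0.006563 mol.
Incident photons needed: 0.006563 / 0.492 = 0.01334 mol.
Photon energy: hc/λ = 6.471e-19 J; per mole, 3.897e5 J mol⁻¹.
Energy required: 0.01334 × 3.897e5 = 5199 J.
Time: 5199 J / 0.925 W = 5600 s.

t ≈ 5600 s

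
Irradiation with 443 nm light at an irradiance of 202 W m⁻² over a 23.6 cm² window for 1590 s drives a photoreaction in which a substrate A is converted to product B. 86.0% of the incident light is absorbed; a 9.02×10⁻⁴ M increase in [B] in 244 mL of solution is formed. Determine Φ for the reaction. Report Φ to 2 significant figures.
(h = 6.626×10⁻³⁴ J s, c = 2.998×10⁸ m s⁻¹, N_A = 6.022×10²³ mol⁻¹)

Φ = 0.091

Product: (9.02×10⁻⁴ M)(0.244 L) = 2.201×10⁻⁴ mol.
Photon energy at 443 nm: hc/λ = (6.626×10⁻³⁴)(2.998×10⁸)/(443×10⁻⁹) = 4.484×10⁻¹⁹ J.
Energy delivered: (202 W m⁻²)(23.6×10⁻⁴ m²)(1590 s) = 758.0 J.
Photons incident: 758.0 / 4.484×10⁻¹⁹ = 1.690×10²¹, i.e. 1.690×10²¹/6.022×10²³ = 0.002806 mol.
Photons absorbed: 0.860 × 0.002806 = 0.002413 mol.
Φ = 2.201×10⁻⁴ mol / 0.002413 mol photons = 0.091.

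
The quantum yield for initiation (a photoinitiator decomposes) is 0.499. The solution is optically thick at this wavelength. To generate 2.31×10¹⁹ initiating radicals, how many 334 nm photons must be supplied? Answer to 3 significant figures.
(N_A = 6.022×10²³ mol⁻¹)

4.63×10¹⁹ photons

Product: 2.31×10¹⁹ / 6.022×10²³ = 3.836×10⁻⁵ mol.
Photons that must be absorbed: 3.836×10⁻⁵ / 0.499 = 7.687×10⁻⁵ mol.
Photon count: 7.687×10⁻⁵ × 6.022×10²³ = 4.63×10¹⁹.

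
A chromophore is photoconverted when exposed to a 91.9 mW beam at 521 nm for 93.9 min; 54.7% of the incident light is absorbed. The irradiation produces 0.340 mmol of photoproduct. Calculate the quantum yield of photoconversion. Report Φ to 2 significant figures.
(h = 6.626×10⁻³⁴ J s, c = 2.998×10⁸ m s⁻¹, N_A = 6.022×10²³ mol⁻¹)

Φ = 0.28

Product: 0.340 mmol = 3.40×10⁻⁴ mol.
Photon energy at 521 nm: hc/λ = (6.626×10⁻³⁴)(2.998×10⁸)/(521×10⁻⁹) = 3.813×10⁻¹⁹ J.
Energy delivered: (91.9 mW)(5634 s) = 517.8 J.
Photons incident: 517.8 / 3.813×10⁻¹⁹ = 1.358×10²¹, i.e. 1.358×10²¹/6.022×10²³ = 0.002255 mol.
Photons absorbed: 0.547 × 0.002255 = 0.001233 mol.
Φ = 3.40×10⁻⁴ mol / 0.001233 mol photons = 0.28.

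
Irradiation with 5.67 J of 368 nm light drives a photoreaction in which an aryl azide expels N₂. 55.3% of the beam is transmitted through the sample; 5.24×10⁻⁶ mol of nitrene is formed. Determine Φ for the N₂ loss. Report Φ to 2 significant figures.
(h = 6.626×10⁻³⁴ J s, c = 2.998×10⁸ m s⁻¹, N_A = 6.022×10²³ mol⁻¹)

Photon energy at 368 nm: hc/λ = (6.626×10⁻³⁴)(2.998×10⁸)/(368×10⁻⁹) = 5.398×10⁻¹⁹ J.
Photons incident: 5.67 / 5.398×10⁻¹⁹ = 1.050×10¹⁹, i.e. 1.050×10¹⁹/6.022×10²³ = 1.744×10⁻⁵ mol.
Fraction absorbed: 1 − 55.3/100 = 0.4470.
Photons absorbed: 0.4470 × 1.744×10⁻⁵ = 7.796×10⁻⁶ mol.
Φ = 5.24×10⁻⁶ mol / 7.796×10⁻⁶ mol photons = 0.67.

Φ = 0.67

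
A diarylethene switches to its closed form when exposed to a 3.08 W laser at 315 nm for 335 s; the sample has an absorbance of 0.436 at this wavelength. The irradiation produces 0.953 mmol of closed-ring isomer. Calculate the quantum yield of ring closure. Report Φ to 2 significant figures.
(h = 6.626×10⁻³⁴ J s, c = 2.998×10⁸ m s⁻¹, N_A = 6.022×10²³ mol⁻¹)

Product: 0.953 mmol = 9.53×10⁻⁴ mol.
Photon energy at 315 nm: hc/λ = (6.626×10⁻³⁴)(2.998×10⁸)/(315×10⁻⁹) = 6.306×10⁻¹⁹ J.
Energy delivered: (3.08 W)(335 s) = 1032 J.
Photons incident: 1032 / 6.306×10⁻¹⁹ = 1.637×10²¹, i.e. 1.637×10²¹/6.022×10²³ = 0.002718 mol.
Fraction absorbed: 1 − 10^(−0.436) = 0.6336.
Photons absorbed: 0.6336 × 0.002718 = 0.001722 mol.
Φ = 9.53×10⁻⁴ mol / 0.001722 mol photons = 0.55.

Φ = 0.55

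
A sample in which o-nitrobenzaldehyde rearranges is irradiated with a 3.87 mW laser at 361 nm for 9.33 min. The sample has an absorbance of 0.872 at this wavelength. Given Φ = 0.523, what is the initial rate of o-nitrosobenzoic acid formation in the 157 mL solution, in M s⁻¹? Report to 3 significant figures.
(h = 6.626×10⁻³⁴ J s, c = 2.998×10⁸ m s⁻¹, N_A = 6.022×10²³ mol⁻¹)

3.37×10⁻⁸ M s⁻¹

Photon energy at 361 nm: hc/λ = (6.626×10⁻³⁴)(2.998×10⁸)/(361×10⁻⁹) = 5.503×10⁻¹⁹ J.
Energy delivered: (3.87 mW)(559.8 s) = 2.166 J.
Photons incident: 2.166 / 5.503×10⁻¹⁹ = 3.936×10¹⁸, i.e. 3.936×10¹⁸/6.022×10²³ = 6.536×10⁻⁶ mol.
Fraction absorbed: 1 − 10^(−0.872) = 0.8657.
Photons absorbed: 0.8657 × 6.536×10⁻⁶ = 5.658×10⁻⁶ mol.
Product formed: 0.523 × 5.658×10⁻⁶ = 2.959×10⁻⁶ mol.
Rate: 2.959×10⁻⁶ mol / (559.8 s × 0.157 L) = 3.37×10⁻⁸ M s⁻¹.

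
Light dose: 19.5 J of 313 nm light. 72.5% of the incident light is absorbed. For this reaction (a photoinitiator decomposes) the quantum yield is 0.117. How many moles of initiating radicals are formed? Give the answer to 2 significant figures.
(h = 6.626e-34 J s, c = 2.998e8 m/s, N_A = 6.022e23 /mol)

4.3e-6 mol

Photon energy at 313 nm: hc/λ = (6.626e-34)(2.998e8)/(313e-9) = 6.347e-19 J.
Photons incident: 19.5 / 6.347e-19 = 3.072e19, i.e. 3.072e19/6.022e23 = 5.101e-5 mol.
Photons absorbed: 0.725 × 5.101e-5 = 3.698e-5 mol.
Product: Φ × n_abs = 0.117 × 3.698e-5 = 4.327e-6 mol.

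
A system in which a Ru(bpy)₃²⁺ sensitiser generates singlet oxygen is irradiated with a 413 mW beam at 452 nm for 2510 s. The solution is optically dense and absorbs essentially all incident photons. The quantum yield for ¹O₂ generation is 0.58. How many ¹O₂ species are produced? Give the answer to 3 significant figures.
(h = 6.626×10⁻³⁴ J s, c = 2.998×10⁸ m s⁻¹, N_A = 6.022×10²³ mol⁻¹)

Photon energy at 452 nm: hc/λ = (6.626×10⁻³⁴)(2.998×10⁸)/(452×10⁻⁹) = 4.395×10⁻¹⁹ J.
Energy delivered: (413 mW)(2510 s) = 1037 J.
Photons incident: 1037 / 4.395×10⁻¹⁹ = 2.359×10²¹, i.e. 2.359×10²¹/6.022×10²³ = 0.003917 mol.
Product: Φ × n_abs = 0.58 × 0.003917 = 0.002272 mol.
As a count: 0.002272 × 6.022×10²³ = 1.37×10²¹.

1.37×10²¹ species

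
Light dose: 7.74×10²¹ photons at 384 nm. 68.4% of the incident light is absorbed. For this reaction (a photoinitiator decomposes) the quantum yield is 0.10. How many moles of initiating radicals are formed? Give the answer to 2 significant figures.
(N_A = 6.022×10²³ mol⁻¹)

8.8×10⁻⁴ mol

Moles of photons: 7.74×10²¹ / 6.022×10²³ = 0.01285 mol.
Photons absorbed: 0.684 × 0.01285 = 0.008789 mol.
Product: Φ × n_abs = 0.10 × 0.008789 = 8.789×10⁻⁴ mol.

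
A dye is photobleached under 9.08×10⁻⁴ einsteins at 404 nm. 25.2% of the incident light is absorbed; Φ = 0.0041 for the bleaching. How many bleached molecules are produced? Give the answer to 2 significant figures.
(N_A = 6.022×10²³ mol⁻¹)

Photons absorbed: 0.252 × 9.08×10⁻⁴ = 2.288×10⁻⁴ mol.
Product: Φ × n_abs = 0.0041 × 2.288×10⁻⁴ = 9.381×10⁻⁷ mol.
As a count: 9.381×10⁻⁷ × 6.022×10²³ = 5.6×10¹⁷.

5.6×10¹⁷ bleached molecules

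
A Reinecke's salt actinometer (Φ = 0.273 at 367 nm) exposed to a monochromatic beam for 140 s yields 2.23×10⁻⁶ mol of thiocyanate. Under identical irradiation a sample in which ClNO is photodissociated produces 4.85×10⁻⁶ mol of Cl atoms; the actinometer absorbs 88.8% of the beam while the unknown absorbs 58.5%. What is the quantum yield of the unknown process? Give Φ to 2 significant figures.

Φ = 0.90

Photons absorbed by the actinometer: 2.23×10⁻⁶ / 0.273 = 8.168×10⁻⁶ mol.
Incident flux: 8.168×10⁻⁶ / 0.888 = 9.198×10⁻⁶ einstein.
Absorbed by unknown: 0.585 × 9.198×10⁻⁶ = 5.381×10⁻⁶ mol.
Φ(unknown) = 4.85×10⁻⁶ / 5.381×10⁻⁶ = 0.90.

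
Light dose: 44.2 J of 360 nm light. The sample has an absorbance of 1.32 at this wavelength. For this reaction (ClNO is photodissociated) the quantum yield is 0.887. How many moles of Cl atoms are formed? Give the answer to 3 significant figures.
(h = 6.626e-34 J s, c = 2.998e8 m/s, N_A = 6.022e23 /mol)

1.12e-4 mol

Photon energy at 360 nm: hc/λ = (6.626e-34)(2.998e8)/(360e-9) = 5.518e-19 J.
Photons incident: 44.2 / 5.518e-19 = 8.010e19, i.e. 8.010e19/6.022e23 = 1.330e-4 mol.
Fraction absorbed: 1 − 10^(−1.32) = 0.9521.
Photons absorbed: 0.9521 × 1.330e-4 = 1.266e-4 mol.
Product: Φ × n_abs = 0.887 × 1.266e-4 = 1.123e-4 mol.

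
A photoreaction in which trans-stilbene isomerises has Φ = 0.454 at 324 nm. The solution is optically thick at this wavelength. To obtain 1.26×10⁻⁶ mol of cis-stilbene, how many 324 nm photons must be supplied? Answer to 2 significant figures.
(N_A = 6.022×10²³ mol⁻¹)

Photons that must be absorbed: 1.26×10⁻⁶ / 0.454 = 2.775×10⁻⁶ mol.
Photon count: 2.775×10⁻⁶ × 6.022×10²³ = 1.7×10¹⁸.

1.7×10¹⁸ photons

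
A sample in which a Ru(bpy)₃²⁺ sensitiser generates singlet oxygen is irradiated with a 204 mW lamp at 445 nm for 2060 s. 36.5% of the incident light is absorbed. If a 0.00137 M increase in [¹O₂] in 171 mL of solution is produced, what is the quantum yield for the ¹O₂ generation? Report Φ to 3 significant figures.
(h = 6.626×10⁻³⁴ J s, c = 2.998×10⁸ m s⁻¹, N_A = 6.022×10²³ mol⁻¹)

Product: (0.00137 M)(0.171 L) = 2.343×10⁻⁴ mol.
Photon energy at 445 nm: hc/λ = (6.626×10⁻³⁴)(2.998×10⁸)/(445×10⁻⁹) = 4.464×10⁻¹⁹ J.
Energy delivered: (204 mW)(2060 s) = 420.2 J.
Photons incident: 420.2 / 4.464×10⁻¹⁹ = 9.413×10²⁰, i.e. 9.413×10²⁰/6.022×10²³ = 0.001563 mol.
Photons absorbed: 0.365 × 0.001563 = 5.705×10⁻⁴ mol.
Φ = 2.343×10⁻⁴ mol / 5.705×10⁻⁴ mol photons = 0.411.

Φ = 0.411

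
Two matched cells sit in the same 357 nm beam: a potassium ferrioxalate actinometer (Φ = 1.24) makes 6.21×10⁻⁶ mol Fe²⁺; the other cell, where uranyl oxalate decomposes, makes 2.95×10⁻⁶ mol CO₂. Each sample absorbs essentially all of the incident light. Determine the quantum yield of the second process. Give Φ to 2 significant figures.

Photons absorbed by the actinometer: 6.21×10⁻⁶ / 1.24 = 5.008×10⁻⁶ mol.
Φ(unknown) = 2.95×10⁻⁶ / 5.008×10⁻⁶ = 0.59.

Φ = 0.59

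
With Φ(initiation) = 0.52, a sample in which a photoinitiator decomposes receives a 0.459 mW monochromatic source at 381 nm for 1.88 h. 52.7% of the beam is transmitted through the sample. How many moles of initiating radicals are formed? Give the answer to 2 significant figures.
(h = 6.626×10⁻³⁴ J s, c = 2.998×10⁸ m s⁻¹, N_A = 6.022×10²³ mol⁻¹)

2.4×10⁻⁶ mol

Photon energy at 381 nm: hc/λ = (6.626×10⁻³⁴)(2.998×10⁸)/(381×10⁻⁹) = 5.214×10⁻¹⁹ J.
Energy delivered: (0.459 mW)(6768 s) = 3.107 J.
Photons incident: 3.107 / 5.214×10⁻¹⁹ = 5.959×10¹⁸, i.e. 5.959×10¹⁸/6.022×10²³ = 9.895×10⁻⁶ mol.
Fraction absorbed: 1 − 52.7/100 = 0.4730.
Photons absorbed: 0.4730 × 9.895×10⁻⁶ = 4.680×10⁻⁶ mol.
Product: Φ × n_abs = 0.52 × 4.680×10⁻⁶ = 2.434×10⁻⁶ mol.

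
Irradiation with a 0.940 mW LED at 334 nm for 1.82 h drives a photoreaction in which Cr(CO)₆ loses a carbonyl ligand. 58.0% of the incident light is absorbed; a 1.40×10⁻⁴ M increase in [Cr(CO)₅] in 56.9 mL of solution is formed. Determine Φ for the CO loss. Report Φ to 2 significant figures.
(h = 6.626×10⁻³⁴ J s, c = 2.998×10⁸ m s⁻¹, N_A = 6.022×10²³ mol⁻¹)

Product: (1.40×10⁻⁴ M)(0.0569 L) = 7.966×10⁻⁶ mol.
Photon energy at 334 nm: hc/λ = (6.626×10⁻³⁴)(2.998×10⁸)/(334×10⁻⁹) = 5.948×10⁻¹⁹ J.
Energy delivered: (0.940 mW)(6552 s) = 6.159 J.
Photons incident: 6.159 / 5.948×10⁻¹⁹ = 1.035×10¹⁹, i.e. 1.035×10¹⁹/6.022×10²³ = 1.719×10⁻⁵ mol.
Photons absorbed: 0.580 × 1.719×10⁻⁵ = 9.970×10⁻⁶ mol.
Φ = 7.966×10⁻⁶ mol / 9.970×10⁻⁶ mol photons = 0.80.

Φ = 0.80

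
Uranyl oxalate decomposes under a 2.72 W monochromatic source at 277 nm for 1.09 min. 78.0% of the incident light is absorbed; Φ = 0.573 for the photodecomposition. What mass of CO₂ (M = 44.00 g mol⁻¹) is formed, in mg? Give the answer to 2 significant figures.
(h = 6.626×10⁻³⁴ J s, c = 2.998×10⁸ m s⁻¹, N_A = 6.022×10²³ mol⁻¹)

8.1 mg

Photon energy at 277 nm: hc/λ = (6.626×10⁻³⁴)(2.998×10⁸)/(277×10⁻⁹) = 7.171×10⁻¹⁹ J.
Energy delivered: (2.72 W)(65.4 s) = 177.9 J.
Photons incident: 177.9 / 7.171×10⁻¹⁹ = 2.481×10²⁰, i.e. 2.481×10²⁰/6.022×10²³ = 4.120×10⁻⁴ mol.
Photons absorbed: 0.780 × 4.120×10⁻⁴ = 3.214×10⁻⁴ mol.
Product: Φ × n_abs = 0.573 × 3.214×10⁻⁴ = 1.842×10⁻⁴ mol.
Mass: 1.842×10⁻⁴ × 44.00 = 0.008105 g = 8.1 mg.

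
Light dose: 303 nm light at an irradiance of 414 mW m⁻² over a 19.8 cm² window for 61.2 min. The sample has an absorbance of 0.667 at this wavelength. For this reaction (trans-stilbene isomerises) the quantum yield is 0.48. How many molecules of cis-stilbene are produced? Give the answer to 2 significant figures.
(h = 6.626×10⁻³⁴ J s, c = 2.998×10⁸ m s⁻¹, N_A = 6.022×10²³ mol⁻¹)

Photon energy at 303 nm: hc/λ = (6.626×10⁻³⁴)(2.998×10⁸)/(303×10⁻⁹) = 6.556×10⁻¹⁹ J.
Energy delivered: (414 mW m⁻²)(19.8×10⁻⁴ m²)(3672 s) = 3.010 J.
Photons incident: 3.010 / 6.556×10⁻¹⁹ = 4.591×10¹⁸, i.e. 4.591×10¹⁸/6.022×10²³ = 7.624×10⁻⁶ mol.
Fraction absorbed: 1 − 10^(−0.667) = 0.7847.
Photons absorbed: 0.7847 × 7.624×10⁻⁶ = 5.983×10⁻⁶ mol.
Product: Φ × n_abs = 0.48 × 5.983×10⁻⁶ = 2.872×10⁻⁶ mol.
As a count: 2.872×10⁻⁶ × 6.022×10²³ = 1.7×10¹⁸.

1.7×10¹⁸ molecules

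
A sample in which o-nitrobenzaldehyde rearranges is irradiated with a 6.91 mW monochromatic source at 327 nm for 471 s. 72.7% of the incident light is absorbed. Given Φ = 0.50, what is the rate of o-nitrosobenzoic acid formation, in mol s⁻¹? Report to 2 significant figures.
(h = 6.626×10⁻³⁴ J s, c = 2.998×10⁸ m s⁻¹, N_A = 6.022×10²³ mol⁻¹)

Photon energy at 327 nm: hc/λ = (6.626×10⁻³⁴)(2.998×10⁸)/(327×10⁻⁹) = 6.075×10⁻¹⁹ J.
Energy delivered: (6.91 mW)(471 s) = 3.255 J.
Photons incident: 3.255 / 6.075×10⁻¹⁹ = 5.358×10¹⁸, i.e. 5.358×10¹⁸/6.022×10²³ = 8.897×10⁻⁶ mol.
Photons absorbed: 0.727 × 8.897×10⁻⁶ = 6.468×10⁻⁶ mol.
Product formed: 0.50 × 6.468×10⁻⁶ = 3.234×10⁻⁶ mol.
Rate: 3.234×10⁻⁶ / 471 s = 6.9×10⁻⁹ mol s⁻¹.

6.9×10⁻⁹ mol s⁻¹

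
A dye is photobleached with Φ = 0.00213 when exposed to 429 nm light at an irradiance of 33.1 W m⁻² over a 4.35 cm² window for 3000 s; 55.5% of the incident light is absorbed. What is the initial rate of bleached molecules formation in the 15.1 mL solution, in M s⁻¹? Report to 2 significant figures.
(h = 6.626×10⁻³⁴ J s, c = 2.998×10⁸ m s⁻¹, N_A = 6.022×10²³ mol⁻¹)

4.0×10⁻⁹ M s⁻¹

Photon energy at 429 nm: hc/λ = (6.626×10⁻³⁴)(2.998×10⁸)/(429×10⁻⁹) = 4.630×10⁻¹⁹ J.
Energy delivered: (33.1 W m⁻²)(4.35×10⁻⁴ m²)(3000 s) = 43.20 J.
Photons incident: 43.20 / 4.630×10⁻¹⁹ = 9.330×10¹⁹, i.e. 9.330×10¹⁹/6.022×10²³ = 1.549×10⁻⁴ mol.
Photons absorbed: 0.555 × 1.549×10⁻⁴ = 8.597×10⁻⁵ mol.
Product formed: 0.00213 × 8.597×10⁻⁵ = 1.831×10⁻⁷ mol.
Rate: 1.831×10⁻⁷ mol / (3000 s × 0.0151 L) = 4.0×10⁻⁹ M s⁻¹.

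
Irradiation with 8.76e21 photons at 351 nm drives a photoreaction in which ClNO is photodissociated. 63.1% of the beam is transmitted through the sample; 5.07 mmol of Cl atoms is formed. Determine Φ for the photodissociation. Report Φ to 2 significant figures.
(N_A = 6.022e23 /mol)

Product: 5.07 mmol = 0.00507 mol.
Moles of photons: 8.76e21 / 6.022e23 = 0.01455 mol.
Fraction absorbed: 1 − 63.1/100 = 0.3690.
Photons absorbed: 0.3690 × 0.01455 = 0.005369 mol.
Φ = 0.00507 mol / 0.005369 mol photons = 0.94.

Φ = 0.94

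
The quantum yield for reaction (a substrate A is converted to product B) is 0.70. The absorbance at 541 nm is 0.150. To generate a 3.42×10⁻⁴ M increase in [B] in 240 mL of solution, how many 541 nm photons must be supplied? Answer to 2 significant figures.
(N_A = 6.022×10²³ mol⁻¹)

2.4×10²⁰ photons

Product: (3.42×10⁻⁴ M)(0.24 L) = 8.208×10⁻⁵ mol.
Photons that must be absorbed: 8.208×10⁻⁵ / 0.70 = 1.173×10⁻⁴ mol.
Fraction absorbed: 1 − 10^(−0.150) = 0.2921.
Incident photons needed: 1.173×10⁻⁴ / 0.2921 = 4.016×10⁻⁴ mol.
Photon count: 4.016×10⁻⁴ × 6.022×10²³ = 2.4×10²⁰.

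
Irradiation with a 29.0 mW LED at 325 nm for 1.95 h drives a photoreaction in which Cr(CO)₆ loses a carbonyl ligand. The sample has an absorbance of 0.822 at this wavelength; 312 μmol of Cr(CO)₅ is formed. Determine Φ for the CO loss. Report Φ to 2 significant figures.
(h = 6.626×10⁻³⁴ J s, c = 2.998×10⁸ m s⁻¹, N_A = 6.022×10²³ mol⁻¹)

Φ = 0.66

Product: 312 μmol = 3.12×10⁻⁴ mol.
Photon energy at 325 nm: hc/λ = (6.626×10⁻³⁴)(2.998×10⁸)/(325×10⁻⁹) = 6.112×10⁻¹⁹ J.
Energy delivered: (29.0 mW)(7020 s) = 203.6 J.
Photons incident: 203.6 / 6.112×10⁻¹⁹ = 3.331×10²⁰, i.e. 3.331×10²⁰/6.022×10²³ = 5.531×10⁻⁴ mol.
Fraction absorbed: 1 − 10^(−0.822) = 0.8493.
Photons absorbed: 0.8493 × 5.531×10⁻⁴ = 4.697×10⁻⁴ mol.
Φ = 3.12×10⁻⁴ mol / 4.697×10⁻⁴ mol photons = 0.66.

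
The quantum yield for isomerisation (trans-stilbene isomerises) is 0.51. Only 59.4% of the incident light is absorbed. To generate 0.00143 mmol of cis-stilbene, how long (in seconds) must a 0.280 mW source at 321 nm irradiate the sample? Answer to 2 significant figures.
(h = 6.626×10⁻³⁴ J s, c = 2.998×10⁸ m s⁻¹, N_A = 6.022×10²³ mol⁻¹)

t ≈ 6300 s

Product: 0.00143 mmol = 1.43×10⁻⁶ mol.
Photons that must be absorbed: 1.43×10⁻⁶ / 0.51 = 2.804×10⁻⁶ mol.
Incident photons needed: 2.804×10⁻⁶ / 0.594 = 4.721×10⁻⁶ mol.
Photon energy: hc/λ = 6.188×10⁻¹⁹ J; per mole, 3.726×10⁵ J mol⁻¹.
Energy required: 4.721×10⁻⁶ × 3.726×10⁵ = 1.759 J.
Time: 1.759 J / 0.00028 W = 6300 s.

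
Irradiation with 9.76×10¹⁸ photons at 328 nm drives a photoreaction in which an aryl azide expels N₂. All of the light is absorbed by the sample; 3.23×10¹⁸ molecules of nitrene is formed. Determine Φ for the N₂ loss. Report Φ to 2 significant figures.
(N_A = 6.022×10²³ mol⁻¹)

Φ = 0.33

Product: 3.23×10¹⁸ / 6.022×10²³ = 5.364×10⁻⁶ mol.
Moles of photons: 9.76×10¹⁸ / 6.022×10²³ = 1.621×10⁻⁵ mol.
Φ = 5.364×10⁻⁶ mol / 1.621×10⁻⁵ mol photons = 0.33.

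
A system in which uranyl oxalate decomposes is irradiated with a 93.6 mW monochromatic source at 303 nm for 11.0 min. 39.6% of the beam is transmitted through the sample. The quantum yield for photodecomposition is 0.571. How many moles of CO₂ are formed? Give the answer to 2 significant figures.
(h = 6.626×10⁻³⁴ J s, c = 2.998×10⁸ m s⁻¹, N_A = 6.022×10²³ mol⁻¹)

5.4×10⁻⁵ mol

Photon energy at 303 nm: hc/λ = (6.626×10⁻³⁴)(2.998×10⁸)/(303×10⁻⁹) = 6.556×10⁻¹⁹ J.
Energy delivered: (93.6 mW)(660 s) = 61.78 J.
Photons incident: 61.78 / 6.556×10⁻¹⁹ = 9.423×10¹⁹, i.e. 9.423×10¹⁹/6.022×10²³ = 1.565×10⁻⁴ mol.
Fraction absorbed: 1 − 39.6/100 = 0.6040.
Photons absorbed: 0.6040 × 1.565×10⁻⁴ = 9.453×10⁻⁵ mol.
Product: Φ × n_abs = 0.571 × 9.453×10⁻⁵ = 5.398×10⁻⁵ mol.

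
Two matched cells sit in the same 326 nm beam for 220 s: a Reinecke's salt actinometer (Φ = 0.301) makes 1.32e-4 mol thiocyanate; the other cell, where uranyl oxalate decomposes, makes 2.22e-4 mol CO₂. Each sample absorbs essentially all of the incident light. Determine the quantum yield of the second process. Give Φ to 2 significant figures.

Photons absorbed by the actinometer: 1.32e-4 / 0.301 = 4.385e-4 mol.
Φ(unknown) = 2.22e-4 / 4.385e-4 = 0.51.

Φ = 0.51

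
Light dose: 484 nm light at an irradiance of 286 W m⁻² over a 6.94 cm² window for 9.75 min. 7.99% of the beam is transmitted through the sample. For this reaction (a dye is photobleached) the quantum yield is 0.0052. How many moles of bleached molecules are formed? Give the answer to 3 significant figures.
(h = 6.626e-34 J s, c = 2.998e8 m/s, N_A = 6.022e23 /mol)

2.25e-6 mol

Photon energy at 484 nm: hc/λ = (6.626e-34)(2.998e8)/(484e-9) = 4.104e-19 J.
Energy delivered: (286 W m⁻²)(6.94e-4 m²)(585 s) = 116.1 J.
Photons incident: 116.1 / 4.104e-19 = 2.829e20, i.e. 2.829e20/6.022e23 = 4.698e-4 mol.
Fraction absorbed: 1 − 7.99/100 = 0.9201.
Photons absorbed: 0.9201 × 4.698e-4 = 4.323e-4 mol.
Product: Φ × n_abs = 0.0052 × 4.323e-4 = 2.248e-6 mol.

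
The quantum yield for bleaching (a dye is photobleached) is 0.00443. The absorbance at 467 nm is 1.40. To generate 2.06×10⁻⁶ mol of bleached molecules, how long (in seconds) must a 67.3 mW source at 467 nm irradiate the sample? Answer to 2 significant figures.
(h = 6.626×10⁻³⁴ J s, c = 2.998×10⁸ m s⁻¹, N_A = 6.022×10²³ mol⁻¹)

t ≈ 1800 s

Photons that must be absorbed: 2.06×10⁻⁶ / 0.00443 = 4.650×10⁻⁴ mol.
Fraction absorbed: 1 − 10^(−1.40) = 0.9602.
Incident photons needed: 4.650×10⁻⁴ / 0.9602 = 4.843×10⁻⁴ mol.
Photon energy: hc/λ = 4.254×10⁻¹⁹ J; per mole, 2.562×10⁵ J mol⁻¹.
Energy required: 4.843×10⁻⁴ × 2.562×10⁵ = 124.1 J.
Time: 124.1 J / 0.0673 W = 1800 s.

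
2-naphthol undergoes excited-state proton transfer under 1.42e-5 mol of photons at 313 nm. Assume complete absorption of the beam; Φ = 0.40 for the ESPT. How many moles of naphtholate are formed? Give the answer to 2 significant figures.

5.7e-6 mol

Product: Φ × n_abs = 0.40 × 1.42e-5 = 5.680e-6 mol.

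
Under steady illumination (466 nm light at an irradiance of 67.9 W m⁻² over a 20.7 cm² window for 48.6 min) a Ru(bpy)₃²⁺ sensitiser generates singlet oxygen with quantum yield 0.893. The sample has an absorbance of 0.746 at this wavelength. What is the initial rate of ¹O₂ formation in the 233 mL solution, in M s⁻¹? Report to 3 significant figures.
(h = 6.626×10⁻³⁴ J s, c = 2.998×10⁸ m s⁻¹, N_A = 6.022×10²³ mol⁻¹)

Photon energy at 466 nm: hc/λ = (6.626×10⁻³⁴)(2.998×10⁸)/(466×10⁻⁹) = 4.263×10⁻¹⁹ J.
Energy delivered: (67.9 W m⁻²)(20.7×10⁻⁴ m²)(2916 s) = 409.9 J.
Photons incident: 409.9 / 4.263×10⁻¹⁹ = 9.615×10²⁰, i.e. 9.615×10²⁰/6.022×10²³ = 0.001597 mol.
Fraction absorbed: 1 − 10^(−0.746) = 0.8205.
Photons absorbed: 0.8205 × 0.001597 = 0.001310 mol.
Product formed: 0.893 × 0.001310 = 0.001170 mol.
Rate: 0.001170 mol / (2916 s × 0.233 L) = 1.72×10⁻⁶ M s⁻¹.

1.72×10⁻⁶ M s⁻¹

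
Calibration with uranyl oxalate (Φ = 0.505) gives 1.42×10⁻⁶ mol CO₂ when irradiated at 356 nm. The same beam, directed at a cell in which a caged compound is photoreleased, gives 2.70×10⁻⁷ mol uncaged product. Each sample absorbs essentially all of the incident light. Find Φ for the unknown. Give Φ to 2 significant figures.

Photons absorbed by the actinometer: 1.42×10⁻⁶ / 0.505 = 2.812×10⁻⁶ mol.
Φ(unknown) = 2.70×10⁻⁷ / 2.812×10⁻⁶ = 0.096.

Φ = 0.096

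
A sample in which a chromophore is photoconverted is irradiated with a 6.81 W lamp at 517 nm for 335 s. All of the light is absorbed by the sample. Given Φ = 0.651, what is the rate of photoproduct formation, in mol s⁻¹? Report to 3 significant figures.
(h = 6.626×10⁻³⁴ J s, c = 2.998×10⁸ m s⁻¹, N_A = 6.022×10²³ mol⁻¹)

Photon energy at 517 nm: hc/λ = (6.626×10⁻³⁴)(2.998×10⁸)/(517×10⁻⁹) = 3.842×10⁻¹⁹ J.
Energy delivered: (6.81 W)(335 s) = 2281 J.
Photons incident: 2281 / 3.842×10⁻¹⁹ = 5.937×10²¹, i.e. 5.937×10²¹/6.022×10²³ = 0.009859 mol.
Product formed: 0.651 × 0.009859 = 0.006418 mol.
Rate: 0.006418 / 335 s = 1.92×10⁻⁵ mol s⁻¹.

1.92×10⁻⁵ mol s⁻¹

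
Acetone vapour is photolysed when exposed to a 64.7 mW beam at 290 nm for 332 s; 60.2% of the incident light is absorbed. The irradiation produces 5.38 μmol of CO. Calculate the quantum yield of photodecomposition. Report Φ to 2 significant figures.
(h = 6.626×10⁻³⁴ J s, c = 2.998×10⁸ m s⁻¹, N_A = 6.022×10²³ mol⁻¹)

Φ = 0.17

Product: 5.38 μmol = 5.38×10⁻⁶ mol.
Photon energy at 290 nm: hc/λ = (6.626×10⁻³⁴)(2.998×10⁸)/(290×10⁻⁹) = 6.850×10⁻¹⁹ J.
Energy delivered: (64.7 mW)(332 s) = 21.48 J.
Photons incident: 21.48 / 6.850×10⁻¹⁹ = 3.136×10¹⁹, i.e. 3.136×10¹⁹/6.022×10²³ = 5.208×10⁻⁵ mol.
Photons absorbed: 0.602 × 5.208×10⁻⁵ = 3.135×10⁻⁵ mol.
Φ = 5.38×10⁻⁶ mol / 3.135×10⁻⁵ mol photons = 0.17.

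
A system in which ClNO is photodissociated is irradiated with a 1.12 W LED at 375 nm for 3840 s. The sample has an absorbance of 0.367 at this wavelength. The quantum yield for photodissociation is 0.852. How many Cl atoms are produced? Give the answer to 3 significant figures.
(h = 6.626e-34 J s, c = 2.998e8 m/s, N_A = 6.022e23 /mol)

3.95e21 atoms

Photon energy at 375 nm: hc/λ = (6.626e-34)(2.998e8)/(375e-9) = 5.297e-19 J.
Energy delivered: (1.12 W)(3840 s) = 4301 J.
Photons incident: 4301 / 5.297e-19 = 8.120e21, i.e. 8.120e21/6.022e23 = 0.01348 mol.
Fraction absorbed: 1 − 10^(−0.367) = 0.5705.
Photons absorbed: 0.5705 × 0.01348 = 0.007690 mol.
Product: Φ × n_abs = 0.852 × 0.007690 = 0.006552 mol.
As a count: 0.006552 × 6.022e23 = 3.95e21.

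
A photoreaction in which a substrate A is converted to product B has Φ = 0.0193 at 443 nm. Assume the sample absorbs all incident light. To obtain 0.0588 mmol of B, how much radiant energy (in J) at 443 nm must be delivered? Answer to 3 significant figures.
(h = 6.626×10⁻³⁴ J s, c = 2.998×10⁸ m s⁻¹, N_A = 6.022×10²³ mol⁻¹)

Product: 0.0588 mmol = 5.88×10⁻⁵ mol.
Photons that must be absorbed: 5.88×10⁻⁵ / 0.0193 = 0.003047 mol.
Photon energy: hc/λ = 4.484×10⁻¹⁹ J; per mole, 2.700×10⁵ J mol⁻¹.
Energy required: 0.003047 × 2.700×10⁵ = 823 J.

823 J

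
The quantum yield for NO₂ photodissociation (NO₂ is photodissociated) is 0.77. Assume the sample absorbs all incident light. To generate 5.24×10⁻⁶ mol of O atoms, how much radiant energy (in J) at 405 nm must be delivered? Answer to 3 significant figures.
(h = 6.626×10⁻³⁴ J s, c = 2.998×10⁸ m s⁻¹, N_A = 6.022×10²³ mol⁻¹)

Photons that must be absorbed: 5.24×10⁻⁶ / 0.77 = 6.805×10⁻⁶ mol.
Photon energy: hc/λ = 4.905×10⁻¹⁹ J; per mole, 2.954×10⁵ J mol⁻¹.
Energy required: 6.805×10⁻⁶ × 2.954×10⁵ = 2.01 J.

2.01 J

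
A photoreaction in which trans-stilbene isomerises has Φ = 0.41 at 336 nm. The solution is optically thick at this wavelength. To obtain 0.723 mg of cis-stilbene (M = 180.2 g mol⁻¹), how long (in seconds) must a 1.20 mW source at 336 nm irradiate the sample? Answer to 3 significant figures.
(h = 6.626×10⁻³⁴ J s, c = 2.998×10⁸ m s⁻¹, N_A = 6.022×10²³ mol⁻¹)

Product: 0.723 mg / 180.2 g mol⁻¹ = 4.012×10⁻⁶ mol.
Photons that must be absorbed: 4.012×10⁻⁶ / 0.41 = 9.785×10⁻⁶ mol.
Photon energy: hc/λ = 5.912×10⁻¹⁹ J; per mole, 3.560×10⁵ J mol⁻¹.
Energy required: 9.785×10⁻⁶ × 3.560×10⁵ = 3.483 J.
Time: 3.483 J / 0.0012 W = 2900 s.

t ≈ 2900 s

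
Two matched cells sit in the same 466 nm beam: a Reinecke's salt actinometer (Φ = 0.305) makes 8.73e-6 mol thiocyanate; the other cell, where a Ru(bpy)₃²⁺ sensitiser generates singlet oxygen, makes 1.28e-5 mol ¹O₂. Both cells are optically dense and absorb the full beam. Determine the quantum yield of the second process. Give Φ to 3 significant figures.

Φ = 0.447

Photons absorbed by the actinometer: 8.73e-6 / 0.305 = 2.862e-5 mol.
Φ(unknown) = 1.28e-5 / 2.862e-5 = 0.447.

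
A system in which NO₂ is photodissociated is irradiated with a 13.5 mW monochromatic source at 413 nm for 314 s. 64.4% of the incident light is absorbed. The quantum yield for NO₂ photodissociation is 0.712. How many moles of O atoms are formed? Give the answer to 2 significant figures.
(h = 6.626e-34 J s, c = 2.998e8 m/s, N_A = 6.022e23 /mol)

6.7e-6 mol

Photon energy at 413 nm: hc/λ = (6.626e-34)(2.998e8)/(413e-9) = 4.810e-19 J.
Energy delivered: (13.5 mW)(314 s) = 4.239 J.
Photons incident: 4.239 / 4.810e-19 = 8.813e18, i.e. 8.813e18/6.022e23 = 1.463e-5 mol.
Photons absorbed: 0.644 × 1.463e-5 = 9.422e-6 mol.
Product: Φ × n_abs = 0.712 × 9.422e-6 = 6.708e-6 mol.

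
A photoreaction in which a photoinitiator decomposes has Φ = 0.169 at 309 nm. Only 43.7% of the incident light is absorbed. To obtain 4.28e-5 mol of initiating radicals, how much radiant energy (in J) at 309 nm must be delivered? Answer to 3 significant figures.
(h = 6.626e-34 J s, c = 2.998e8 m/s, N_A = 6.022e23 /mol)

Photons that must be absorbed: 4.28e-5 / 0.169 = 2.533e-4 mol.
Incident photons needed: 2.533e-4 / 0.437 = 5.796e-4 mol.
Photon energy: hc/λ = 6.429e-19 J; per mole, 3.872e5 J mol⁻¹.
Energy required: 5.796e-4 × 3.872e5 = 224 J.

224 J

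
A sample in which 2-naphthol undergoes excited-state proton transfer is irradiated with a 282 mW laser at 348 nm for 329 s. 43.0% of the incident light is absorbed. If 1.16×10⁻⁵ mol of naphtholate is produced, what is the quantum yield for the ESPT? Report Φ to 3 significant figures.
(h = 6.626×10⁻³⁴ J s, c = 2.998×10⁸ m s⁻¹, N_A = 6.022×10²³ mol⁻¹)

Photon energy at 348 nm: hc/λ = (6.626×10⁻³⁴)(2.998×10⁸)/(348×10⁻⁹) = 5.708×10⁻¹⁹ J.
Energy delivered: (282 mW)(329 s) = 92.78 J.
Photons incident: 92.78 / 5.708×10⁻¹⁹ = 1.625×10²⁰, i.e. 1.625×10²⁰/6.022×10²³ = 2.698×10⁻⁴ mol.
Photons absorbed: 0.430 × 2.698×10⁻⁴ = 1.160×10⁻⁴ mol.
Φ = 1.16×10⁻⁵ mol / 1.160×10⁻⁴ mol photons = 0.100.

Φ = 0.100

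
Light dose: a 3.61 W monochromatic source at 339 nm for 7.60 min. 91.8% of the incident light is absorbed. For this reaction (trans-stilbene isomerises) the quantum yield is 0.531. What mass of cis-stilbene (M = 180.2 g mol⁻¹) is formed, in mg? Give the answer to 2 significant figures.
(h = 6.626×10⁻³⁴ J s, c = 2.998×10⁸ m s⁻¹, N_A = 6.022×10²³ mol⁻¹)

Photon energy at 339 nm: hc/λ = (6.626×10⁻³⁴)(2.998×10⁸)/(339×10⁻⁹) = 5.860×10⁻¹⁹ J.
Energy delivered: (3.61 W)(456 s) = 1646 J.
Photons incident: 1646 / 5.860×10⁻¹⁹ = 2.809×10²¹, i.e. 2.809×10²¹/6.022×10²³ = 0.004665 mol.
Photons absorbed: 0.918 × 0.004665 = 0.004282 mol.
Product: Φ × n_abs = 0.531 × 0.004282 = 0.002274 mol.
Mass: 0.002274 × 180.2 = 0.4098 g = 410 mg.

410 mg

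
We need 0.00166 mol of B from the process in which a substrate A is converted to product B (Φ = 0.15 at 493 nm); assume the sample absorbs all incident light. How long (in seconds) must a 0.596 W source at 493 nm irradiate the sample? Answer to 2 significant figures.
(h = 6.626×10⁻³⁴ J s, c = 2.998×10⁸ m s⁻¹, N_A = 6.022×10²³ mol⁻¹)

t ≈ 4500 s

Photons that must be absorbed: 0.00166 / 0.15 = 0.01107 mol.
Photon energy: hc/λ = 4.029×10⁻¹⁹ J; per mole, 2.426×10⁵ J mol⁻¹.
Energy required: 0.01107 × 2.426×10⁵ = 2686 J.
Time: 2686 J / 0.596 W = 4500 s.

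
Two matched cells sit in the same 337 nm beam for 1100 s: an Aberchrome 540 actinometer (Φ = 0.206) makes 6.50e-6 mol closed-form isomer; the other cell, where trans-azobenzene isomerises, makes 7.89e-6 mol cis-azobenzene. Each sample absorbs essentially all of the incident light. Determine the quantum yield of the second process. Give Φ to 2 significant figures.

Photons absorbed by the actinometer: 6.50e-6 / 0.206 = 3.155e-5 mol.
Φ(unknown) = 7.89e-6 / 3.155e-5 = 0.25.

Φ = 0.25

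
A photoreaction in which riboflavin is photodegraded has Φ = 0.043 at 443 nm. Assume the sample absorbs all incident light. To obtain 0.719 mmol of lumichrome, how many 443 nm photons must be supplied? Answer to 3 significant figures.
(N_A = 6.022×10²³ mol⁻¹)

1.01×10²² photons

Product: 0.719 mmol = 7.19×10⁻⁴ mol.
Photons that must be absorbed: 7.19×10⁻⁴ / 0.043 = 0.01672 mol.
Photon count: 0.01672 × 6.022×10²³ = 1.01×10²².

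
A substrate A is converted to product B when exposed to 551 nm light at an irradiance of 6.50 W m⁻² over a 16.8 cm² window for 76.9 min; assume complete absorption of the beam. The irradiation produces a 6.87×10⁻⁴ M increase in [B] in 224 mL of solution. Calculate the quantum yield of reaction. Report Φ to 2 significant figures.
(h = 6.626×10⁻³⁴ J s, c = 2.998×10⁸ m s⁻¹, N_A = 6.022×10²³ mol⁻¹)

Product: (6.87×10⁻⁴ M)(0.224 L) = 1.539×10⁻⁴ mol.
Photon energy at 551 nm: hc/λ = (6.626×10⁻³⁴)(2.998×10⁸)/(551×10⁻⁹) = 3.605×10⁻¹⁹ J.
Energy delivered: (6.50 W m⁻²)(16.8×10⁻⁴ m²)(4614 s) = 50.38 J.
Photons incident: 50.38 / 3.605×10⁻¹⁹ = 1.398×10²⁰, i.e. 1.398×10²⁰/6.022×10²³ = 2.321×10⁻⁴ mol.
Φ = 1.539×10⁻⁴ mol / 2.321×10⁻⁴ mol photons = 0.66.

Φ = 0.66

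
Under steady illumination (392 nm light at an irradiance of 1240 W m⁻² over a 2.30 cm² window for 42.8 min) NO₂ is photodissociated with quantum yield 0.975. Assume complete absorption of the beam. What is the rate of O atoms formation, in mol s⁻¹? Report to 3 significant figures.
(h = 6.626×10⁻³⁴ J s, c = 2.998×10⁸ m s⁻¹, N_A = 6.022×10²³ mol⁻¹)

9.11×10⁻⁷ mol s⁻¹

Photon energy at 392 nm: hc/λ = (6.626×10⁻³⁴)(2.998×10⁸)/(392×10⁻⁹) = 5.068×10⁻¹⁹ J.
Energy delivered: (1240 W m⁻²)(2.30×10⁻⁴ m²)(2568 s) = 732.4 J.
Photons incident: 732.4 / 5.068×10⁻¹⁹ = 1.445×10²¹, i.e. 1.445×10²¹/6.022×10²³ = 0.002400 mol.
Product formed: 0.975 × 0.002400 = 0.002340 mol.
Rate: 0.002340 / 2568 s = 9.11×10⁻⁷ mol s⁻¹.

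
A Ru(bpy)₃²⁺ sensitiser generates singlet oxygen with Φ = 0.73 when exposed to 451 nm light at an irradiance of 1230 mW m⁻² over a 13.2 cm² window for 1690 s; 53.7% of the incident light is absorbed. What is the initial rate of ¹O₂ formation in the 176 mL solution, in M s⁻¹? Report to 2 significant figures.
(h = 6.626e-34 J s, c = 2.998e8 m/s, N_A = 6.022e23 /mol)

Photon energy at 451 nm: hc/λ = (6.626e-34)(2.998e8)/(451e-9) = 4.405e-19 J.
Energy delivered: (1230 mW m⁻²)(13.2e-4 m²)(1690 s) = 2.744 J.
Photons incident: 2.744 / 4.405e-19 = 6.229e18, i.e. 6.229e18/6.022e23 = 1.034e-5 mol.
Photons absorbed: 0.537 × 1.034e-5 = 5.553e-6 mol.
Product formed: 0.73 × 5.553e-6 = 4.054e-6 mol.
Rate: 4.054e-6 mol / (1690 s × 0.176 L) = 1.4e-8 M s⁻¹.

1.4e-8 M s⁻¹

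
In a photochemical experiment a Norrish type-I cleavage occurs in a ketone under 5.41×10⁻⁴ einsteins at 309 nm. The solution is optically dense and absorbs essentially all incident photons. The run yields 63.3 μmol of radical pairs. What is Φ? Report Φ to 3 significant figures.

Product: 63.3 μmol = 6.33×10⁻⁵ mol.
Φ = 6.33×10⁻⁵ mol / 5.41×10⁻⁴ mol photons = 0.117.

Φ = 0.117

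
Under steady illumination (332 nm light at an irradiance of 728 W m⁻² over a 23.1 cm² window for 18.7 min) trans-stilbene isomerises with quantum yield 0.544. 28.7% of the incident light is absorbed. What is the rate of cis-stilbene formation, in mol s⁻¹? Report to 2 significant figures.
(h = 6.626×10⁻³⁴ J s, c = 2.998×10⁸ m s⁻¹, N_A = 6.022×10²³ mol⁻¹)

Photon energy at 332 nm: hc/λ = (6.626×10⁻³⁴)(2.998×10⁸)/(332×10⁻⁹) = 5.983×10⁻¹⁹ J.
Energy delivered: (728 W m⁻²)(23.1×10⁻⁴ m²)(1122 s) = 1887 J.
Photons incident: 1887 / 5.983×10⁻¹⁹ = 3.154×10²¹, i.e. 3.154×10²¹/6.022×10²³ = 0.005237 mol.
Photons absorbed: 0.287 × 0.005237 = 0.001503 mol.
Product formed: 0.544 × 0.001503 = 8.176×10⁻⁴ mol.
Rate: 8.176×10⁻⁴ / 1122 s = 7.3×10⁻⁷ mol s⁻¹.

7.3×10⁻⁷ mol s⁻¹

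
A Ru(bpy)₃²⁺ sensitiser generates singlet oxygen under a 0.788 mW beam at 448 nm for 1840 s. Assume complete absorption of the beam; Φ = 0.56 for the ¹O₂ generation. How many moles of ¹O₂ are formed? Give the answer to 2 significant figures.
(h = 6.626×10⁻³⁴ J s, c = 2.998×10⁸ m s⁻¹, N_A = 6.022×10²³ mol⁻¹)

3.0×10⁻⁶ mol

Photon energy at 448 nm: hc/λ = (6.626×10⁻³⁴)(2.998×10⁸)/(448×10⁻⁹) = 4.434×10⁻¹⁹ J.
Energy delivered: (0.788 mW)(1840 s) = 1.450 J.
Photons incident: 1.450 / 4.434×10⁻¹⁹ = 3.270×10¹⁸, i.e. 3.270×10¹⁸/6.022×10²³ = 5.430×10⁻⁶ mol.
Product: Φ × n_abs = 0.56 × 5.430×10⁻⁶ = 3.041×10⁻⁶ mol.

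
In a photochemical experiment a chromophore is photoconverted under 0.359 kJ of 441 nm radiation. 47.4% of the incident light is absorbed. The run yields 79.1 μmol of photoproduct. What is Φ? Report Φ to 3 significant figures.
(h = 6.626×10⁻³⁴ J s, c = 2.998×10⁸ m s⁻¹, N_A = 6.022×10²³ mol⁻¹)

Product: 79.1 μmol = 7.91×10⁻⁵ mol.
Photon energy at 441 nm: hc/λ = (6.626×10⁻³⁴)(2.998×10⁸)/(441×10⁻⁹) = 4.504×10⁻¹⁹ J.
Incident energy: 0.359 kJ = 359 J.
Photons incident: 359 / 4.504×10⁻¹⁹ = 7.971×10²⁰, i.e. 7.971×10²⁰/6.022×10²³ = 0.001324 mol.
Photons absorbed: 0.474 × 0.001324 = 6.276×10⁻⁴ mol.
Φ = 7.91×10⁻⁵ mol / 6.276×10⁻⁴ mol photons = 0.126.

Φ = 0.126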